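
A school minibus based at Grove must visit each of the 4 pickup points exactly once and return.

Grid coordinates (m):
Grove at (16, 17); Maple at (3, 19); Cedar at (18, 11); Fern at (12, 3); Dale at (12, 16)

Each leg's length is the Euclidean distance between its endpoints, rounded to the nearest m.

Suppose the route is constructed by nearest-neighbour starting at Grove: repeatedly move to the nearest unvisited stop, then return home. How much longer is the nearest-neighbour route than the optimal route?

Excess over optimum: 6 m.

From Grove: Dale=4, Cedar=6, Maple=13, Fern=15 → choose Dale (4).
From Dale: Cedar=8, Maple=9, Fern=13 → choose Cedar (8).
From Cedar: Fern=10, Maple=17 → choose Fern (10).
From Fern: Maple=18 → choose Maple (18).
NN route Grove → Dale → Cedar → Fern → Maple → Grove costs 53.
Optimal: Grove → Cedar → Fern → Maple → Dale → Grove costs 47 (by enumerating all 12 distinct tours).
Excess = 53 − 47 = 6.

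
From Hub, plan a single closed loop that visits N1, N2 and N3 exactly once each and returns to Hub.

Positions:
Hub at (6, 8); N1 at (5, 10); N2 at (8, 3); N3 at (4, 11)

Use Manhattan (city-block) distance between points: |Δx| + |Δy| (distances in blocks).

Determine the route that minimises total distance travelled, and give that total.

Minimum total distance: 24 blocks.

There are 3 distinct closed tours to check (reversals are equivalent).
Hub-N1-N2-N3-Hub: 3+10+12+5 = 30
Hub-N1-N3-N2-Hub: 3+2+12+7 = 24
Hub-N2-N1-N3-Hub: 7+10+2+5 = 24
The minimum is 24.
One optimal route: Hub → N1 → N3 → N2 → Hub (or its reverse).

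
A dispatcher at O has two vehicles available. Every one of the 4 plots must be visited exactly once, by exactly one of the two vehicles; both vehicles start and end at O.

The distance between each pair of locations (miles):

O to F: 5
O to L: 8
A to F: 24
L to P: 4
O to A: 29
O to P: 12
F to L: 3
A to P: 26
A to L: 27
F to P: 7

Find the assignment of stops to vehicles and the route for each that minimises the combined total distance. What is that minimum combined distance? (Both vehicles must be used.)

Minimum combined distance: 77 miles.

Try each way of splitting the stops between the two vehicles (each non-empty) and, for each split, find the best tour for each vehicle:
  {A} + {F, L, P}: 58 + 24 = 82
  {F} + {A, L, P}: 10 + 67 = 77
  {A, F} + {L, P}: 58 + 24 = 82
  {L} + {A, F, P}: 16 + 67 = 83
  {A, L} + {F, P}: 64 + 24 = 88
  {F, L} + {A, P}: 16 + 67 = 83
  … (7 splits in total)
Best: vehicle 1 O → F → O = 10; vehicle 2 O → A → P → L → O = 67; combined 77.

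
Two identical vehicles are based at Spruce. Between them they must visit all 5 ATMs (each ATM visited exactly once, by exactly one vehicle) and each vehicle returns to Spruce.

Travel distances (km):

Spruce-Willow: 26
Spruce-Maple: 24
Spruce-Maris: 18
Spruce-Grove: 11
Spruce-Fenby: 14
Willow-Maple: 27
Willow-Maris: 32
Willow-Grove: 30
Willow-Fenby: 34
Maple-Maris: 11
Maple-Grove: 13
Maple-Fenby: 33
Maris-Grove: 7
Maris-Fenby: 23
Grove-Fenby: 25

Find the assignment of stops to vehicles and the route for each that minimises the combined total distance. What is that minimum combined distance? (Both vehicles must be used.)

There are 2^4 − 1 = 15 ways to divide the 5 stops into two non-empty groups. For each, the best each vehicle can do is its own shortest tour through its group:
  {Willow} + {Maple, Maris, Grove, Fenby}: 52 + 72 = 124
  {Maple} + {Willow, Maris, Grove, Fenby}: 48 + 98 = 146
  {Willow, Maple} + {Maris, Grove, Fenby}: 77 + 55 = 132
  {Maris} + {Willow, Maple, Grove, Fenby}: 36 + 99 = 135
  {Willow, Maris} + {Maple, Grove, Fenby}: 76 + 71 = 147
  {Maple, Maris} + {Willow, Grove, Fenby}: 53 + 89 = 142
  … (15 splits in total)
  {Willow, Maple, Maris, Grove} + {Fenby}: 82 + 28 = 110  ← best
Best: vehicle 1 Spruce → Willow → Maple → Maris → Grove → Spruce = 82; vehicle 2 Spruce → Fenby → Spruce = 28; combined 110.

Minimum combined distance: 110 km.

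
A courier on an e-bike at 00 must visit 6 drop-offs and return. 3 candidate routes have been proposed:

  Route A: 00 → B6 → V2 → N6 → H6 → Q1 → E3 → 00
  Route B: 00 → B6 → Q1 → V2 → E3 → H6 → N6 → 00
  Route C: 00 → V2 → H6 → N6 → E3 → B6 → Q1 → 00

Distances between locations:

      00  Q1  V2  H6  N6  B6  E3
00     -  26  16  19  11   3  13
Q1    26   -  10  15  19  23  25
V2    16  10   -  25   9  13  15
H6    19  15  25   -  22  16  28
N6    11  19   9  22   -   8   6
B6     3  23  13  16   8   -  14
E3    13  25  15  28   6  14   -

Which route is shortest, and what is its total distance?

100 — Route A is the shortest.

Route A: 3 + 13 + 9 + 22 + 15 + 25 + 13 = 100
Route B: 3 + 23 + 10 + 15 + 28 + 22 + 11 = 112
Route C: 16 + 25 + 22 + 6 + 14 + 23 + 26 = 132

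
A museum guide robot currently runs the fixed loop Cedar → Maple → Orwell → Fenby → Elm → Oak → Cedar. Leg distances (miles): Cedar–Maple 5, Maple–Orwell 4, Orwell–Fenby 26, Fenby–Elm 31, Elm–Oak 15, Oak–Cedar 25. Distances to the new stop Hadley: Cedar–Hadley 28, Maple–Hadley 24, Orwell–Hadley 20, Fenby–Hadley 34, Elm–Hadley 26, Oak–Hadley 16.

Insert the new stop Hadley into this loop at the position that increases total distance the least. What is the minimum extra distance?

Insertion cost between consecutive stops i–j is d(i,Hadley) + d(Hadley,j) − d(i,j):
  between Cedar and Maple: 28 + 24 − 5 = 47
  between Maple and Orwell: 24 + 20 − 4 = 40
  between Orwell and Fenby: 20 + 34 − 26 = 28
  between Fenby and Elm: 34 + 26 − 31 = 29
  between Elm and Oak: 26 + 16 − 15 = 27
  between Oak and Cedar: 16 + 28 − 25 = 19
Cheapest insertion is between Oak and Cedar, adding 19.
New total = 106 + 19 = 125.

Adding 19 miles by placing Hadley on the Oak–Cedar leg.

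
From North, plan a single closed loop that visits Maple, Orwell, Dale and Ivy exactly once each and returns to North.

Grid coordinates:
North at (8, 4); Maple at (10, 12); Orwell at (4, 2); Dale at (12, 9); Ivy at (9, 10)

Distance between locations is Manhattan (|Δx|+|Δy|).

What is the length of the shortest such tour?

36 — the shortest possible round trip.

North-Maple-Orwell-Dale-Ivy-North: 10+16+15+4+7 = 52
North-Maple-Orwell-Ivy-Dale-North: 10+16+13+4+9 = 52
North-Maple-Dale-Orwell-Ivy-North: 10+5+15+13+7 = 50
North-Maple-Dale-Ivy-Orwell-North: 10+5+4+13+6 = 38
North-Maple-Ivy-Orwell-Dale-North: 10+3+13+15+9 = 50
North-Maple-Ivy-Dale-Orwell-North: 10+3+4+15+6 = 38
North-Orwell-Maple-Dale-Ivy-North: 6+16+5+4+7 = 38
North-Orwell-Maple-Ivy-Dale-North: 6+16+3+4+9 = 38
North-Orwell-Dale-Maple-Ivy-North: 6+15+5+3+7 = 36
North-Orwell-Ivy-Maple-Dale-North: 6+13+3+5+9 = 36
North-Dale-Maple-Orwell-Ivy-North: 9+5+16+13+7 = 50
North-Dale-Orwell-Maple-Ivy-North: 9+15+16+3+7 = 50
The minimum is 36.
One optimal route: North → Orwell → Dale → Maple → Ivy → North (or its reverse).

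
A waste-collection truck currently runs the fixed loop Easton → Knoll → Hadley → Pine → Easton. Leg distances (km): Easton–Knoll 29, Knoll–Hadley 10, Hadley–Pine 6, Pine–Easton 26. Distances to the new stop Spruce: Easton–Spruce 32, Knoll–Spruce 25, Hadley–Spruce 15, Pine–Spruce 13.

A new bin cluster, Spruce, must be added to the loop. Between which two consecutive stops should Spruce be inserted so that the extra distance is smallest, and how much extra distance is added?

Adding 19 km by placing Spruce on the Pine–Easton leg.

Insertion cost between consecutive stops i–j is d(i,Spruce) + d(Spruce,j) − d(i,j):
  between Easton and Knoll: 32 + 25 − 29 = 28
  between Knoll and Hadley: 25 + 15 − 10 = 30
  between Hadley and Pine: 15 + 13 − 6 = 22
  between Pine and Easton: 13 + 32 − 26 = 19
Cheapest insertion is between Pine and Easton, adding 19.
New total = 71 + 19 = 90.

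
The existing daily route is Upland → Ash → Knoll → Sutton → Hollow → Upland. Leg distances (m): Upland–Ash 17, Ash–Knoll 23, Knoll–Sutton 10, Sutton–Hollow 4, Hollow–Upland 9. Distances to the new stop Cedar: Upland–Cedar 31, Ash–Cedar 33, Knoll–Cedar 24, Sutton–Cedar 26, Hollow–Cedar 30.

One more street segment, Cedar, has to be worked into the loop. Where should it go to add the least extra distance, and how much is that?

Insertion cost between consecutive stops i–j is d(i,Cedar) + d(Cedar,j) − d(i,j):
  between Upland and Ash: 31 + 33 − 17 = 47
  between Ash and Knoll: 33 + 24 − 23 = 34
  between Knoll and Sutton: 24 + 26 − 10 = 40
  between Sutton and Hollow: 26 + 30 − 4 = 52
  between Hollow and Upland: 30 + 31 − 9 = 52
Cheapest insertion is between Ash and Knoll, adding 34.
New total = 63 + 34 = 97.

+34 m — insert Cedar between Ash and Knoll.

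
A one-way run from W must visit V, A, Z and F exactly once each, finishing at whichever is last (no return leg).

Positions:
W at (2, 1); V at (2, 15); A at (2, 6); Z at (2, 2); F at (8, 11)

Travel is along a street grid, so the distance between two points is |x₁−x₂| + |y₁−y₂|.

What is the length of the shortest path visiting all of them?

There are 4! = 24 possible orderings.
W→V→A→Z→F: 14+9+4+15 = 42
W→V→A→F→Z: 14+9+11+15 = 49
W→V→Z→A→F: 14+13+4+11 = 42
W→V→Z→F→A: 14+13+15+11 = 53
W→V→F→A→Z: 14+10+11+4 = 39
W→V→F→Z→A: 14+10+15+4 = 43
W→A→V→Z→F: 5+9+13+15 = 42
W→A→V→F→Z: 5+9+10+15 = 39
W→A→Z→V→F: 5+4+13+10 = 32
W→A→Z→F→V: 5+4+15+10 = 34
W→A→F→V→Z: 5+11+10+13 = 39
W→A→F→Z→V: 5+11+15+13 = 44
W→Z→V→A→F: 1+13+9+11 = 34
W→Z→V→F→A: 1+13+10+11 = 35
… (10 more)
W→Z→A→V→F: 1+4+9+10 = 24  ← best
The minimum is 24.
One shortest path: W → Z → A → V → F.

Minimum one-way distance = 24.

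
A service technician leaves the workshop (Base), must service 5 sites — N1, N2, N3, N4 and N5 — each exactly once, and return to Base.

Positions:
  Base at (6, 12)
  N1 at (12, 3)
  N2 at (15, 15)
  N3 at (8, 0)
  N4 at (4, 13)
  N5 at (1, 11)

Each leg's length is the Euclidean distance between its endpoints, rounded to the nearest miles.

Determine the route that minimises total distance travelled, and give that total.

With 5 stops there are 5!/2 = 60 distinct round trips (a route and its reverse cost the same).
Base → N1 → N2 → N3 → N4 → N5 → Base: 11+12+17+14+4+5 = 63
Base → N1 → N2 → N3 → N5 → N4 → Base: 11+12+17+13+4+2 = 59
Base → N1 → N2 → N4 → N3 → N5 → Base: 11+12+11+14+13+5 = 66
Base → N1 → N2 → N4 → N5 → N3 → Base: 11+12+11+4+13+12 = 63
Base → N1 → N2 → N5 → N3 → N4 → Base: 11+12+15+13+14+2 = 67
Base → N1 → N2 → N5 → N4 → N3 → Base: 11+12+15+4+14+12 = 68
Base → N1 → N3 → N2 → N4 → N5 → Base: 11+5+17+11+4+5 = 53
Base → N1 → N3 → N2 → N5 → N4 → Base: 11+5+17+15+4+2 = 54
Base → N1 → N3 → N4 → N2 → N5 → Base: 11+5+14+11+15+5 = 61
Base → N1 → N3 → N4 → N5 → N2 → Base: 11+5+14+4+15+9 = 58
Base → N1 → N3 → N5 → N2 → N4 → Base: 11+5+13+15+11+2 = 57
Base → N1 → N3 → N5 → N4 → N2 → Base: 11+5+13+4+11+9 = 53
Base → N1 → N4 → N2 → N3 → N5 → Base: 11+13+11+17+13+5 = 70
Base → N1 → N4 → N2 → N5 → N3 → Base: 11+13+11+15+13+12 = 75
… (46 more)
Base → N2 → N1 → N3 → N5 → N4 → Base: 9+12+5+13+4+2 = 45  ← best
The minimum is 45.
One optimal route: Base → N2 → N1 → N3 → N5 → N4 → Base (or its reverse).

Minimum total distance: 45 miles.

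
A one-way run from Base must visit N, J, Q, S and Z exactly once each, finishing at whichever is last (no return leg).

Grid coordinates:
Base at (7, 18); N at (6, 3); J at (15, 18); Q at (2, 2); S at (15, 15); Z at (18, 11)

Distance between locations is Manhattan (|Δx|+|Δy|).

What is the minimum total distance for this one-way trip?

43 — the minimum one-way total.

There are 5! = 120 possible orderings.
Base→N→J→Q→S→Z: 16+24+29+26+7 = 102
Base→N→J→Q→Z→S: 16+24+29+25+7 = 101
Base→N→J→S→Q→Z: 16+24+3+26+25 = 94
Base→N→J→S→Z→Q: 16+24+3+7+25 = 75
Base→N→J→Z→Q→S: 16+24+10+25+26 = 101
Base→N→J→Z→S→Q: 16+24+10+7+26 = 83
Base→N→Q→J→S→Z: 16+5+29+3+7 = 60
Base→N→Q→J→Z→S: 16+5+29+10+7 = 67
Base→N→Q→S→J→Z: 16+5+26+3+10 = 60
Base→N→Q→S→Z→J: 16+5+26+7+10 = 64
Base→N→Q→Z→J→S: 16+5+25+10+3 = 59
Base→N→Q→Z→S→J: 16+5+25+7+3 = 56
Base→N→S→J→Q→Z: 16+21+3+29+25 = 94
Base→N→S→J→Z→Q: 16+21+3+10+25 = 75
… (106 more)
Base→J→S→Z→N→Q: 8+3+7+20+5 = 43  ← best
The minimum is 43.
One shortest path: Base → J → S → Z → N → Q.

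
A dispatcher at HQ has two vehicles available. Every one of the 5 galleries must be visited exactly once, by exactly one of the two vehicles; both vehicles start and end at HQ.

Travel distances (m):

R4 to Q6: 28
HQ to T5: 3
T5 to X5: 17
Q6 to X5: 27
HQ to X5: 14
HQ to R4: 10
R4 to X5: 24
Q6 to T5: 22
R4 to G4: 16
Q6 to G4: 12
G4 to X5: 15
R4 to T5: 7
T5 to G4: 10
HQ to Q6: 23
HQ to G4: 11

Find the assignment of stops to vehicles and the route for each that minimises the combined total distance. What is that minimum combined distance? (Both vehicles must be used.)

Minimum combined distance: 84 m.

Check every non-empty split of the stops between the two vehicles; for each half take its own optimal tour:
  {R4} + {Q6, T5, G4, X5}: 20 + 66 = 86
  {Q6} + {R4, T5, G4, X5}: 46 + 55 = 101
  {R4, Q6} + {T5, G4, X5}: 61 + 42 = 103
  {T5} + {R4, Q6, G4, X5}: 6 + 79 = 85
  {R4, T5} + {Q6, G4, X5}: 20 + 64 = 84
  {Q6, T5} + {R4, G4, X5}: 48 + 55 = 103
  … (15 splits in total)
Best: vehicle 1 HQ → R4 → T5 → HQ = 20; vehicle 2 HQ → Q6 → G4 → X5 → HQ = 64; combined 84.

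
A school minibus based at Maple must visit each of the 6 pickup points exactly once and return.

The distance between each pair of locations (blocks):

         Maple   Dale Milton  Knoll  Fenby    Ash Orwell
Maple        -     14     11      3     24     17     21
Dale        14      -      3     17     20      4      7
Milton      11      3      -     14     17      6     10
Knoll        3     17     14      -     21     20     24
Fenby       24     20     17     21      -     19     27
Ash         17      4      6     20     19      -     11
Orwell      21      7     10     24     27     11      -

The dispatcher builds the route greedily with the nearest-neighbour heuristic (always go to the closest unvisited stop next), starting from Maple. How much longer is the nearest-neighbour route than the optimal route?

Excess over optimum: 11 blocks.

From Maple: Knoll=3, Milton=11, Dale=14, Ash=17, Orwell=21, Fenby=24 → choose Knoll (3).
From Knoll: Milton=14, Dale=17, Ash=20, Fenby=21, Orwell=24 → choose Milton (14).
From Milton: Dale=3, Ash=6, Orwell=10, Fenby=17 → choose Dale (3).
From Dale: Ash=4, Orwell=7, Fenby=20 → choose Ash (4).
From Ash: Orwell=11, Fenby=19 → choose Orwell (11).
From Orwell: Fenby=27 → choose Fenby (27).
NN route Maple → Knoll → Milton → Dale → Ash → Orwell → Fenby → Maple costs 86.
Optimal: Maple → Milton → Dale → Orwell → Ash → Fenby → Knoll → Maple costs 75 (by enumerating all 360 distinct tours).
Excess = 86 − 75 = 11.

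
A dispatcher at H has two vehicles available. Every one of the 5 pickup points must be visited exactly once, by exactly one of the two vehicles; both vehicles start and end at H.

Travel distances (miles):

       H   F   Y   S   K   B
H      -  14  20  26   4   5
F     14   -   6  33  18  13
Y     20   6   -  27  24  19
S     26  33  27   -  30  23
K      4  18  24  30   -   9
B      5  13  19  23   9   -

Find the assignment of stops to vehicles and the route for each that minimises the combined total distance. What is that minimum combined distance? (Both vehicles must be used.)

Minimum combined distance: 83 miles.

There are 2^4 − 1 = 15 ways to divide the 5 stops into two non-empty groups. For each, the best each vehicle can do is its own shortest tour through its group:
  {F} + {Y, S, K, B}: 28 + 83 = 111
  {Y} + {F, S, K, B}: 40 + 83 = 123
  {F, Y} + {S, K, B}: 40 + 62 = 102
  {S} + {F, Y, K, B}: 52 + 52 = 104
  {F, S} + {Y, K, B}: 73 + 52 = 125
  {Y, S} + {F, K, B}: 73 + 40 = 113
  … (15 splits in total)
  {K} + {F, Y, S, B}: 8 + 75 = 83  ← best
Best: vehicle 1 H → K → H = 8; vehicle 2 H → F → Y → S → B → H = 75; combined 83.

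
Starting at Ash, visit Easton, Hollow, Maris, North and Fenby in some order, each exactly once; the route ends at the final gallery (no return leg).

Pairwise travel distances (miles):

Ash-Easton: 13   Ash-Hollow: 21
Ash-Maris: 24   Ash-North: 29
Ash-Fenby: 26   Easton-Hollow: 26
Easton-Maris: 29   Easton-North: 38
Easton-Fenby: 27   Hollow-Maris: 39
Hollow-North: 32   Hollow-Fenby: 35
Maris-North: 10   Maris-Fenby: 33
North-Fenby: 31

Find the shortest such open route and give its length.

There are 5! = 120 possible orderings.
Ash → Easton → Hollow → Maris → North → Fenby: 13+26+39+10+31 = 119
Ash → Easton → Hollow → Maris → Fenby → North: 13+26+39+33+31 = 142
Ash → Easton → Hollow → North → Maris → Fenby: 13+26+32+10+33 = 114
Ash → Easton → Hollow → North → Fenby → Maris: 13+26+32+31+33 = 135
Ash → Easton → Hollow → Fenby → Maris → North: 13+26+35+33+10 = 117
Ash → Easton → Hollow → Fenby → North → Maris: 13+26+35+31+10 = 115
Ash → Easton → Maris → Hollow → North → Fenby: 13+29+39+32+31 = 144
Ash → Easton → Maris → Hollow → Fenby → North: 13+29+39+35+31 = 147
Ash → Easton → Maris → North → Hollow → Fenby: 13+29+10+32+35 = 119
Ash → Easton → Maris → North → Fenby → Hollow: 13+29+10+31+35 = 118
Ash → Easton → Maris → Fenby → Hollow → North: 13+29+33+35+32 = 142
Ash → Easton → Maris → Fenby → North → Hollow: 13+29+33+31+32 = 138
Ash → Easton → North → Hollow → Maris → Fenby: 13+38+32+39+33 = 155
Ash → Easton → North → Hollow → Fenby → Maris: 13+38+32+35+33 = 151
… (106 more)
The minimum is 114.
One shortest path: Ash → Easton → Hollow → North → Maris → Fenby.

Shortest open route: 114 miles.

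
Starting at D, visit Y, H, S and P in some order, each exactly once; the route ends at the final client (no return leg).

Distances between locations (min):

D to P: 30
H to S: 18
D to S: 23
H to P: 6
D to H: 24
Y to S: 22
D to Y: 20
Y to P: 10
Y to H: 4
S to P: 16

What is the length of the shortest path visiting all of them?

There are 4! = 24 possible orderings.
D - Y - H - S - P: 20+4+18+16 = 58
D - Y - H - P - S: 20+4+6+16 = 46
D - Y - S - H - P: 20+22+18+6 = 66
D - Y - S - P - H: 20+22+16+6 = 64
D - Y - P - H - S: 20+10+6+18 = 54
D - Y - P - S - H: 20+10+16+18 = 64
D - H - Y - S - P: 24+4+22+16 = 66
D - H - Y - P - S: 24+4+10+16 = 54
D - H - S - Y - P: 24+18+22+10 = 74
D - H - S - P - Y: 24+18+16+10 = 68
D - H - P - Y - S: 24+6+10+22 = 62
D - H - P - S - Y: 24+6+16+22 = 68
D - S - Y - H - P: 23+22+4+6 = 55
D - S - Y - P - H: 23+22+10+6 = 61
… (10 more)
The minimum is 46.
One shortest path: D → Y → H → P → S.

46 min — the minimum one-way total.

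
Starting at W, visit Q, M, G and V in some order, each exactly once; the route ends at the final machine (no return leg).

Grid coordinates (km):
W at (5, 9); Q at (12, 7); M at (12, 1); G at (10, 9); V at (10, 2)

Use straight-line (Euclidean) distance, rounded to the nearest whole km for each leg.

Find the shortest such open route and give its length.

Minimum one-way distance = 15 km.

There are 4! = 24 possible orderings.
W → Q → M → G → V: 7+6+8+7 = 28
W → Q → M → V → G: 7+6+2+7 = 22
W → Q → G → M → V: 7+3+8+2 = 20
W → Q → G → V → M: 7+3+7+2 = 19
W → Q → V → M → G: 7+5+2+8 = 22
W → Q → V → G → M: 7+5+7+8 = 27
W → M → Q → G → V: 11+6+3+7 = 27
W → M → Q → V → G: 11+6+5+7 = 29
W → M → G → Q → V: 11+8+3+5 = 27
W → M → G → V → Q: 11+8+7+5 = 31
W → M → V → Q → G: 11+2+5+3 = 21
W → M → V → G → Q: 11+2+7+3 = 23
W → G → Q → M → V: 5+3+6+2 = 16
W → G → Q → V → M: 5+3+5+2 = 15
… (10 more)
The minimum is 15.
One shortest path: W → G → Q → V → M.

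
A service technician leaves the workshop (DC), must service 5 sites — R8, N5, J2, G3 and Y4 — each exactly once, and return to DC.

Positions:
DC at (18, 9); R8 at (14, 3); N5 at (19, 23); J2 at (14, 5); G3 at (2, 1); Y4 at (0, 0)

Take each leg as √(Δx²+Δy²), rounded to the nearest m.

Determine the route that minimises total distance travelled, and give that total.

With 5 stops there are 5!/2 = 60 distinct round trips (a route and its reverse cost the same).
DC - R8 - N5 - J2 - G3 - Y4 - DC: 7+21+19+13+2+20 = 82
DC - R8 - N5 - J2 - Y4 - G3 - DC: 7+21+19+15+2+18 = 82
DC - R8 - N5 - G3 - J2 - Y4 - DC: 7+21+28+13+15+20 = 104
DC - R8 - N5 - G3 - Y4 - J2 - DC: 7+21+28+2+15+6 = 79
DC - R8 - N5 - Y4 - J2 - G3 - DC: 7+21+30+15+13+18 = 104
DC - R8 - N5 - Y4 - G3 - J2 - DC: 7+21+30+2+13+6 = 79
DC - R8 - J2 - N5 - G3 - Y4 - DC: 7+2+19+28+2+20 = 78
DC - R8 - J2 - N5 - Y4 - G3 - DC: 7+2+19+30+2+18 = 78
DC - R8 - J2 - G3 - N5 - Y4 - DC: 7+2+13+28+30+20 = 100
DC - R8 - J2 - G3 - Y4 - N5 - DC: 7+2+13+2+30+14 = 68
DC - R8 - J2 - Y4 - N5 - G3 - DC: 7+2+15+30+28+18 = 100
DC - R8 - J2 - Y4 - G3 - N5 - DC: 7+2+15+2+28+14 = 68
DC - R8 - G3 - N5 - J2 - Y4 - DC: 7+12+28+19+15+20 = 101
DC - R8 - G3 - N5 - Y4 - J2 - DC: 7+12+28+30+15+6 = 98
… (46 more)
DC - N5 - G3 - Y4 - R8 - J2 - DC: 14+28+2+14+2+6 = 66  ← best
The minimum is 66.
One optimal route: DC → N5 → G3 → Y4 → R8 → J2 → DC (or its reverse).

66 m — the shortest possible round trip.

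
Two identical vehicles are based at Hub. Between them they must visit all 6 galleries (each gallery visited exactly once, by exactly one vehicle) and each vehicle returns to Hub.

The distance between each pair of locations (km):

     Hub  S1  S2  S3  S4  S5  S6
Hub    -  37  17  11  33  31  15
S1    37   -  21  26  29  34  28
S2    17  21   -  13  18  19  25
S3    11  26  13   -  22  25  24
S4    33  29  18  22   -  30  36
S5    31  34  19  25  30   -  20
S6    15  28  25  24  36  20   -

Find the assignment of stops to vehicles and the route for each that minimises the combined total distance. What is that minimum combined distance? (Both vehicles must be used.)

Minimum combined distance: 154 km.

Check every non-empty split of the stops between the two vehicles; for each half take its own optimal tour:
  {S1} + {S2, S3, S4, S5, S6}: 74 + 105 = 179
  {S2} + {S1, S3, S4, S5, S6}: 34 + 131 = 165
  {S1, S2} + {S3, S4, S5, S6}: 75 + 98 = 173
  {S3} + {S1, S2, S4, S5, S6}: 22 + 132 = 154
  {S1, S3} + {S2, S4, S5, S6}: 74 + 100 = 174
  {S2, S3} + {S1, S4, S5, S6}: 41 + 131 = 172
  … (31 splits in total)
Best: vehicle 1 Hub → S3 → Hub = 22; vehicle 2 Hub → S2 → S1 → S4 → S5 → S6 → Hub = 132; combined 154.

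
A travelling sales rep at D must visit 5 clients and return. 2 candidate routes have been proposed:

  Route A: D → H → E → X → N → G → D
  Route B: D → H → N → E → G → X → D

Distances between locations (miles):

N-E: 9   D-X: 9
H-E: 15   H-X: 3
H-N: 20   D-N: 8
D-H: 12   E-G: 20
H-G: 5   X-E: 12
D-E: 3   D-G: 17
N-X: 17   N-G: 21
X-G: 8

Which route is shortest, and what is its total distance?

Route A: 12 + 15 + 12 + 17 + 21 + 17 = 94
Route B: 12 + 20 + 9 + 20 + 8 + 9 = 78

78 miles — Route B is the shortest.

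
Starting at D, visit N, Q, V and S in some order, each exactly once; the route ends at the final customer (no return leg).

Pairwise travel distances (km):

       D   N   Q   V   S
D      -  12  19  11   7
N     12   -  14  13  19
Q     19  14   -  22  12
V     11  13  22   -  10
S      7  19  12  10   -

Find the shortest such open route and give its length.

There are 4! = 24 possible orderings.
D → N → Q → V → S: 12+14+22+10 = 58
D → N → Q → S → V: 12+14+12+10 = 48
D → N → V → Q → S: 12+13+22+12 = 59
D → N → V → S → Q: 12+13+10+12 = 47
D → N → S → Q → V: 12+19+12+22 = 65
D → N → S → V → Q: 12+19+10+22 = 63
D → Q → N → V → S: 19+14+13+10 = 56
D → Q → N → S → V: 19+14+19+10 = 62
D → Q → V → N → S: 19+22+13+19 = 73
D → Q → V → S → N: 19+22+10+19 = 70
D → Q → S → N → V: 19+12+19+13 = 63
D → Q → S → V → N: 19+12+10+13 = 54
D → V → N → Q → S: 11+13+14+12 = 50
D → V → N → S → Q: 11+13+19+12 = 55
… (10 more)
D → S → V → N → Q: 7+10+13+14 = 44  ← best
The minimum is 44.
One shortest path: D → S → V → N → Q.

44 km — the minimum one-way total.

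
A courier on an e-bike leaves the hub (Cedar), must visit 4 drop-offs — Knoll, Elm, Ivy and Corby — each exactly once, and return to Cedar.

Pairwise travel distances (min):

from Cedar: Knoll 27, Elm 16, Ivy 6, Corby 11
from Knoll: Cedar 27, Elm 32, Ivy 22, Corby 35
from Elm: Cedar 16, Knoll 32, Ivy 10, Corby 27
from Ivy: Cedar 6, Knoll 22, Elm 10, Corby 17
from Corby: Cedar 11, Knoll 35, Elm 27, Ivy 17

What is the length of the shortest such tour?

With 4 stops there are 4!/2 = 12 distinct round trips (a route and its reverse cost the same).
Cedar - Knoll - Elm - Ivy - Corby - Cedar: 27+32+10+17+11 = 97
Cedar - Knoll - Elm - Corby - Ivy - Cedar: 27+32+27+17+6 = 109
Cedar - Knoll - Ivy - Elm - Corby - Cedar: 27+22+10+27+11 = 97
Cedar - Knoll - Ivy - Corby - Elm - Cedar: 27+22+17+27+16 = 109
Cedar - Knoll - Corby - Elm - Ivy - Cedar: 27+35+27+10+6 = 105
Cedar - Knoll - Corby - Ivy - Elm - Cedar: 27+35+17+10+16 = 105
Cedar - Elm - Knoll - Ivy - Corby - Cedar: 16+32+22+17+11 = 98
Cedar - Elm - Knoll - Corby - Ivy - Cedar: 16+32+35+17+6 = 106
Cedar - Elm - Ivy - Knoll - Corby - Cedar: 16+10+22+35+11 = 94
Cedar - Elm - Corby - Knoll - Ivy - Cedar: 16+27+35+22+6 = 106
Cedar - Ivy - Knoll - Elm - Corby - Cedar: 6+22+32+27+11 = 98
Cedar - Ivy - Elm - Knoll - Corby - Cedar: 6+10+32+35+11 = 94
The minimum is 94.
One optimal route: Cedar → Elm → Ivy → Knoll → Corby → Cedar (or its reverse).

94 min — the shortest possible round trip.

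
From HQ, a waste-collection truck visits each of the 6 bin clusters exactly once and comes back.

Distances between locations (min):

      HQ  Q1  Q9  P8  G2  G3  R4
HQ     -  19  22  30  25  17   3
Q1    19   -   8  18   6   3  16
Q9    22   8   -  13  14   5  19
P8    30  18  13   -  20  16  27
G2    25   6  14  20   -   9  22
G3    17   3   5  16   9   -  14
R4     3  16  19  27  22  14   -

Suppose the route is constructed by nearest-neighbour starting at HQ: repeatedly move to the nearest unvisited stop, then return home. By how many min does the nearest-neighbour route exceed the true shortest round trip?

Excess over optimum: 3 min.

From HQ: R4=3, G3=17, Q1=19, Q9=22, G2=25, P8=30 → choose R4 (3).
From R4: G3=14, Q1=16, Q9=19, G2=22, P8=27 → choose G3 (14).
From G3: Q1=3, Q9=5, G2=9, P8=16 → choose Q1 (3).
From Q1: G2=6, Q9=8, P8=18 → choose G2 (6).
From G2: Q9=14, P8=20 → choose Q9 (14).
From Q9: P8=13 → choose P8 (13).
NN route HQ → R4 → G3 → Q1 → G2 → Q9 → P8 → HQ costs 83.
Optimal: HQ → Q1 → G2 → P8 → Q9 → G3 → R4 → HQ costs 80 (by enumerating all 360 distinct tours).
Excess = 83 − 80 = 3.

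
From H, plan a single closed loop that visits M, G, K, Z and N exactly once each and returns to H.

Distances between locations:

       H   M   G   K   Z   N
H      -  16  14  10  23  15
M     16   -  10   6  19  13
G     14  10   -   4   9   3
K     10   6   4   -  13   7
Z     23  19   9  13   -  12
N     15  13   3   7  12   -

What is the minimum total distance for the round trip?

62 — the shortest possible round trip.

There are 60 distinct closed tours to check (reversals are equivalent).
H - M - G - K - Z - N - H: 16+10+4+13+12+15 = 70
H - M - G - K - N - Z - H: 16+10+4+7+12+23 = 72
H - M - G - Z - K - N - H: 16+10+9+13+7+15 = 70
H - M - G - Z - N - K - H: 16+10+9+12+7+10 = 64
H - M - G - N - K - Z - H: 16+10+3+7+13+23 = 72
H - M - G - N - Z - K - H: 16+10+3+12+13+10 = 64
H - M - K - G - Z - N - H: 16+6+4+9+12+15 = 62
H - M - K - G - N - Z - H: 16+6+4+3+12+23 = 64
H - M - K - Z - G - N - H: 16+6+13+9+3+15 = 62
H - M - K - Z - N - G - H: 16+6+13+12+3+14 = 64
H - M - K - N - G - Z - H: 16+6+7+3+9+23 = 64
H - M - K - N - Z - G - H: 16+6+7+12+9+14 = 64
H - M - Z - G - K - N - H: 16+19+9+4+7+15 = 70
H - M - Z - G - N - K - H: 16+19+9+3+7+10 = 64
… (46 more)
The minimum is 62.
One optimal route: H → M → K → G → Z → N → H (or its reverse).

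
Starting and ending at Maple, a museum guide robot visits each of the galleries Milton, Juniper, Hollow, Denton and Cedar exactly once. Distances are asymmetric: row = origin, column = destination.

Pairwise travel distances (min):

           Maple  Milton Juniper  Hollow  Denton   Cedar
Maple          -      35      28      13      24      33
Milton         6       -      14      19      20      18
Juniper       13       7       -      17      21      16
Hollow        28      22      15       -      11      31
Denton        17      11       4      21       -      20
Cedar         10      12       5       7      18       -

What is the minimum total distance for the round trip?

Shortest round trip = 62 min.

Maple→Milton→Juniper→Hollow→Denton→Cedar→Maple: 35+14+17+11+20+10 = 107
Maple→Milton→Juniper→Hollow→Cedar→Denton→Maple: 35+14+17+31+18+17 = 132
Maple→Milton→Juniper→Denton→Hollow→Cedar→Maple: 35+14+21+21+31+10 = 132
Maple→Milton→Juniper→Denton→Cedar→Hollow→Maple: 35+14+21+20+7+28 = 125
Maple→Milton→Juniper→Cedar→Hollow→Denton→Maple: 35+14+16+7+11+17 = 100
Maple→Milton→Juniper→Cedar→Denton→Hollow→Maple: 35+14+16+18+21+28 = 132
Maple→Milton→Hollow→Juniper→Denton→Cedar→Maple: 35+19+15+21+20+10 = 120
Maple→Milton→Hollow→Juniper→Cedar→Denton→Maple: 35+19+15+16+18+17 = 120
Maple→Milton→Hollow→Denton→Juniper→Cedar→Maple: 35+19+11+4+16+10 = 95
Maple→Milton→Hollow→Denton→Cedar→Juniper→Maple: 35+19+11+20+5+13 = 103
Maple→Milton→Hollow→Cedar→Juniper→Denton→Maple: 35+19+31+5+21+17 = 128
Maple→Milton→Hollow→Cedar→Denton→Juniper→Maple: 35+19+31+18+4+13 = 120
Maple→Milton→Denton→Juniper→Hollow→Cedar→Maple: 35+20+4+17+31+10 = 117
Maple→Milton→Denton→Juniper→Cedar→Hollow→Maple: 35+20+4+16+7+28 = 110
… (106 more)
Maple→Hollow→Denton→Juniper→Cedar→Milton→Maple: 13+11+4+16+12+6 = 62  ← best
The minimum is 62.
One optimal route: Maple → Hollow → Denton → Juniper → Cedar → Milton → Maple.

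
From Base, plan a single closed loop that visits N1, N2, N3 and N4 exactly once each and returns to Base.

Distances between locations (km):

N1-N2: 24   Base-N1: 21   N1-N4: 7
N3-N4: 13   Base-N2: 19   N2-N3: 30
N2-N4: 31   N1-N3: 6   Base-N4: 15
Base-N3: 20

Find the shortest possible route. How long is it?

Shortest round trip = 77 km.

With 4 stops there are 4!/2 = 12 distinct round trips (a route and its reverse cost the same).
Base - N1 - N2 - N3 - N4 - Base: 21+24+30+13+15 = 103
Base - N1 - N2 - N4 - N3 - Base: 21+24+31+13+20 = 109
Base - N1 - N3 - N2 - N4 - Base: 21+6+30+31+15 = 103
Base - N1 - N3 - N4 - N2 - Base: 21+6+13+31+19 = 90
Base - N1 - N4 - N2 - N3 - Base: 21+7+31+30+20 = 109
Base - N1 - N4 - N3 - N2 - Base: 21+7+13+30+19 = 90
Base - N2 - N1 - N3 - N4 - Base: 19+24+6+13+15 = 77
Base - N2 - N1 - N4 - N3 - Base: 19+24+7+13+20 = 83
Base - N2 - N3 - N1 - N4 - Base: 19+30+6+7+15 = 77
Base - N2 - N4 - N1 - N3 - Base: 19+31+7+6+20 = 83
Base - N3 - N1 - N2 - N4 - Base: 20+6+24+31+15 = 96
Base - N3 - N2 - N1 - N4 - Base: 20+30+24+7+15 = 96
The minimum is 77.
One optimal route: Base → N2 → N1 → N3 → N4 → Base (or its reverse).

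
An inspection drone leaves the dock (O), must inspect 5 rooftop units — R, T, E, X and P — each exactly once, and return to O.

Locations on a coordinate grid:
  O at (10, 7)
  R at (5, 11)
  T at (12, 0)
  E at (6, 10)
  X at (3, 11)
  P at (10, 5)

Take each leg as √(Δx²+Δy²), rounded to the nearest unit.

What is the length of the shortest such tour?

O → R → T → E → X → P → O: 6+13+12+3+9+2 = 45
O → R → T → E → P → X → O: 6+13+12+6+9+8 = 54
O → R → T → X → E → P → O: 6+13+14+3+6+2 = 44
O → R → T → X → P → E → O: 6+13+14+9+6+5 = 53
O → R → T → P → E → X → O: 6+13+5+6+3+8 = 41
O → R → T → P → X → E → O: 6+13+5+9+3+5 = 41
O → R → E → T → X → P → O: 6+1+12+14+9+2 = 44
O → R → E → T → P → X → O: 6+1+12+5+9+8 = 41
O → R → E → X → T → P → O: 6+1+3+14+5+2 = 31
O → R → E → X → P → T → O: 6+1+3+9+5+7 = 31
O → R → E → P → T → X → O: 6+1+6+5+14+8 = 40
O → R → E → P → X → T → O: 6+1+6+9+14+7 = 43
O → R → X → T → E → P → O: 6+2+14+12+6+2 = 42
O → R → X → T → P → E → O: 6+2+14+5+6+5 = 38
… (46 more)
O → R → X → E → P → T → O: 6+2+3+6+5+7 = 29  ← best
The minimum is 29.
One optimal route: O → R → X → E → P → T → O (or its reverse).

29 — the shortest possible round trip.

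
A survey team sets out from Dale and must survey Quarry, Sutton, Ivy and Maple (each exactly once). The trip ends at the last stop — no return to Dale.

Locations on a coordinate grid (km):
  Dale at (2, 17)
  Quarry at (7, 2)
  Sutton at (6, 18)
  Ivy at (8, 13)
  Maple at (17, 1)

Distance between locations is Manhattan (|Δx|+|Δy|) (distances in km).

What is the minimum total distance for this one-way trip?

There are 4! = 24 possible orderings.
Dale→Quarry→Sutton→Ivy→Maple: 20+17+7+21 = 65
Dale→Quarry→Sutton→Maple→Ivy: 20+17+28+21 = 86
Dale→Quarry→Ivy→Sutton→Maple: 20+12+7+28 = 67
Dale→Quarry→Ivy→Maple→Sutton: 20+12+21+28 = 81
Dale→Quarry→Maple→Sutton→Ivy: 20+11+28+7 = 66
Dale→Quarry→Maple→Ivy→Sutton: 20+11+21+7 = 59
Dale→Sutton→Quarry→Ivy→Maple: 5+17+12+21 = 55
Dale→Sutton→Quarry→Maple→Ivy: 5+17+11+21 = 54
Dale→Sutton→Ivy→Quarry→Maple: 5+7+12+11 = 35
Dale→Sutton→Ivy→Maple→Quarry: 5+7+21+11 = 44
Dale→Sutton→Maple→Quarry→Ivy: 5+28+11+12 = 56
Dale→Sutton→Maple→Ivy→Quarry: 5+28+21+12 = 66
Dale→Ivy→Quarry→Sutton→Maple: 10+12+17+28 = 67
Dale→Ivy→Quarry→Maple→Sutton: 10+12+11+28 = 61
… (10 more)
The minimum is 35.
One shortest path: Dale → Sutton → Ivy → Quarry → Maple.

Minimum one-way distance = 35 km.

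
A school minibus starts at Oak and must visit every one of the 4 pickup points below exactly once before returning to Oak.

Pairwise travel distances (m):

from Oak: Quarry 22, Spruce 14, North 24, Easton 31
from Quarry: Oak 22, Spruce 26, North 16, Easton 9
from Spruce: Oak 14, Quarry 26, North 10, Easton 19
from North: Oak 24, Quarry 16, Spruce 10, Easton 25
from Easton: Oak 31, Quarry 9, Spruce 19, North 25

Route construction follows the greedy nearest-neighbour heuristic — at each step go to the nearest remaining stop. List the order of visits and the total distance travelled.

Nearest-neighbour total = 80 m; route Oak → Spruce → North → Quarry → Easton → Oak.

Oak → [Spruce:14 / Quarry:22 / North:24 / Easton:31] → Spruce (14)
Spruce → [North:10 / Easton:19 / Quarry:26] → North (10)
North → [Quarry:16 / Easton:25] → Quarry (16)
Quarry → [Easton:9] → Easton (9)
Return Easton→Oak: 31.
Total = 14 + 10 + 16 + 9 + 31 = 80.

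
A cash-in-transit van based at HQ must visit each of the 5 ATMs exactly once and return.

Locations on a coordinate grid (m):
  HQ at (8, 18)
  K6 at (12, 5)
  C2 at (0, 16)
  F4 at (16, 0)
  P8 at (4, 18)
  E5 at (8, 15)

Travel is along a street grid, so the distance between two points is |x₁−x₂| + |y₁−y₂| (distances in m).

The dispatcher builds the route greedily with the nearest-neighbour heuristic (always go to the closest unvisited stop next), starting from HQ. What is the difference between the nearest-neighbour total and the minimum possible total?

Excess over optimum: 6 m.

From HQ: E5=3, P8=4, C2=10, K6=17, F4=26 → choose E5 (3).
From E5: P8=7, C2=9, K6=14, F4=23 → choose P8 (7).
From P8: C2=6, K6=21, F4=30 → choose C2 (6).
From C2: K6=23, F4=32 → choose K6 (23).
From K6: F4=9 → choose F4 (9).
NN route HQ → E5 → P8 → C2 → K6 → F4 → HQ costs 74.
Optimal: HQ → K6 → F4 → E5 → C2 → P8 → HQ costs 68 (by enumerating all 60 distinct tours).
Excess = 74 − 68 = 6.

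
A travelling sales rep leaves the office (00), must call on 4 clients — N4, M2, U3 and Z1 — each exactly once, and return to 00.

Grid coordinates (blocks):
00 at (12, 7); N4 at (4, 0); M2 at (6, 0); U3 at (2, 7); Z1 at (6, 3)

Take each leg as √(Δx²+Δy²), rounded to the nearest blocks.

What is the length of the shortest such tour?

29 blocks — the shortest possible round trip.

00-N4-M2-U3-Z1-00: 11+2+8+6+7 = 34
00-N4-M2-Z1-U3-00: 11+2+3+6+10 = 32
00-N4-U3-M2-Z1-00: 11+7+8+3+7 = 36
00-N4-U3-Z1-M2-00: 11+7+6+3+9 = 36
00-N4-Z1-M2-U3-00: 11+4+3+8+10 = 36
00-N4-Z1-U3-M2-00: 11+4+6+8+9 = 38
00-M2-N4-U3-Z1-00: 9+2+7+6+7 = 31
00-M2-N4-Z1-U3-00: 9+2+4+6+10 = 31
00-M2-U3-N4-Z1-00: 9+8+7+4+7 = 35
00-M2-Z1-N4-U3-00: 9+3+4+7+10 = 33
00-U3-N4-M2-Z1-00: 10+7+2+3+7 = 29
00-U3-M2-N4-Z1-00: 10+8+2+4+7 = 31
The minimum is 29.
One optimal route: 00 → U3 → N4 → M2 → Z1 → 00 (or its reverse).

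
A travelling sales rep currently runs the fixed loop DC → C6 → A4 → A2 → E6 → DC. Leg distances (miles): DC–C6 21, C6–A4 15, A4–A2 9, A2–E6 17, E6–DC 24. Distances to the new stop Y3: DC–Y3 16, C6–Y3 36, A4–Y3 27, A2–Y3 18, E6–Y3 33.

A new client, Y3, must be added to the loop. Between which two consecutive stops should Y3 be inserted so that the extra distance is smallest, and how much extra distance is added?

Adding 25 miles by placing Y3 on the E6–DC leg.

Insertion cost between consecutive stops i–j is d(i,Y3) + d(Y3,j) − d(i,j):
  between DC and C6: 16 + 36 − 21 = 31
  between C6 and A4: 36 + 27 − 15 = 48
  between A4 and A2: 27 + 18 − 9 = 36
  between A2 and E6: 18 + 33 − 17 = 34
  between E6 and DC: 33 + 16 − 24 = 25
Cheapest insertion is between E6 and DC, adding 25.
New total = 86 + 25 = 111.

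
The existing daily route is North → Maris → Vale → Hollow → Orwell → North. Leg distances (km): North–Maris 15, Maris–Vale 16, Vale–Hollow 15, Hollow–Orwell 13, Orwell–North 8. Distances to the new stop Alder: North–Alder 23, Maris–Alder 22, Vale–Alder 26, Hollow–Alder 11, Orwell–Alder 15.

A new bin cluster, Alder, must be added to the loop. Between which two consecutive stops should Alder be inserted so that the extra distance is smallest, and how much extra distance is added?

Minimum extra distance: 13 km, inserting Alder between Hollow and Orwell.

Insertion cost between consecutive stops i–j is d(i,Alder) + d(Alder,j) − d(i,j):
  between North and Maris: 23 + 22 − 15 = 30
  between Maris and Vale: 22 + 26 − 16 = 32
  between Vale and Hollow: 26 + 11 − 15 = 22
  between Hollow and Orwell: 11 + 15 − 13 = 13
  between Orwell and North: 15 + 23 − 8 = 30
Cheapest insertion is between Hollow and Orwell, adding 13.
New total = 67 + 13 = 80.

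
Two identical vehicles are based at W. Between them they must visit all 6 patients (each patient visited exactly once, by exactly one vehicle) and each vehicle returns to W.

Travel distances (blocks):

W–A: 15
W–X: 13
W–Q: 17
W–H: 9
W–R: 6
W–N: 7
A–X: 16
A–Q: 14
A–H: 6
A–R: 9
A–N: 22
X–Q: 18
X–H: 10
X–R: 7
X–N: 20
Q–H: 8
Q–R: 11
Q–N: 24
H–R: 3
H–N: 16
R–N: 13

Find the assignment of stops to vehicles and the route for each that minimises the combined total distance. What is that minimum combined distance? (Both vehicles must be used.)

74 blocks — the smallest possible combined total.

Try each way of splitting the stops between the two vehicles (each non-empty) and, for each split, find the best tour for each vehicle:
  {A} + {X, Q, H, R, N}: 30 + 62 = 92
  {X} + {A, Q, H, R, N}: 26 + 60 = 86
  {A, X} + {Q, H, R, N}: 44 + 48 = 92
  {Q} + {A, X, H, R, N}: 34 + 58 = 92
  {A, Q} + {X, H, R, N}: 46 + 46 = 92
  {X, Q} + {A, H, R, N}: 48 + 44 = 92
  … (31 splits in total)
  {A, X, Q, H, R} + {N}: 60 + 14 = 74  ← best
Best: vehicle 1 W → A → Q → H → X → R → W = 60; vehicle 2 W → N → W = 14; combined 74.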